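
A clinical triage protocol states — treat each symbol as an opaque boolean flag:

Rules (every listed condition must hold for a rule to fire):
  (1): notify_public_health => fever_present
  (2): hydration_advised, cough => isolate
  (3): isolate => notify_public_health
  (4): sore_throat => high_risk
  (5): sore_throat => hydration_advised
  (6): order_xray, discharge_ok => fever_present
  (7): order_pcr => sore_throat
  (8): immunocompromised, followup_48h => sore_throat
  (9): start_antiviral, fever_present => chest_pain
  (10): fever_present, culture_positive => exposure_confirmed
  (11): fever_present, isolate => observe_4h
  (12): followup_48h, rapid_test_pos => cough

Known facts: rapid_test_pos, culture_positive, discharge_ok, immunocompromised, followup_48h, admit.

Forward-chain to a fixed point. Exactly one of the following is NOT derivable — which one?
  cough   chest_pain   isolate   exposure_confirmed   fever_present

Round 1: (8) [immunocompromised, followup_48h => sore_throat]; (12) [followup_48h, rapid_test_pos => cough]. New: sore_throat, cough.
Round 2: (4) [sore_throat => high_risk]; (5) [sore_throat => hydration_advised]. New: high_risk, hydration_advised.
Round 3: (2) [hydration_advised, cough => isolate]. New: isolate.
Round 4: (3) [isolate => notify_public_health]. New: notify_public_health.
Round 5: (1) [notify_public_health => fever_present]. New: fever_present.
Round 6: (10) [fever_present, culture_positive => exposure_confirmed]; (11) [fever_present, isolate => observe_4h]. New: exposure_confirmed, observe_4h.
Derived: isolate (round 3), fever_present (round 5), exposure_confirmed (round 6), cough (round 1). chest_pain never appears in any round.

chest_pain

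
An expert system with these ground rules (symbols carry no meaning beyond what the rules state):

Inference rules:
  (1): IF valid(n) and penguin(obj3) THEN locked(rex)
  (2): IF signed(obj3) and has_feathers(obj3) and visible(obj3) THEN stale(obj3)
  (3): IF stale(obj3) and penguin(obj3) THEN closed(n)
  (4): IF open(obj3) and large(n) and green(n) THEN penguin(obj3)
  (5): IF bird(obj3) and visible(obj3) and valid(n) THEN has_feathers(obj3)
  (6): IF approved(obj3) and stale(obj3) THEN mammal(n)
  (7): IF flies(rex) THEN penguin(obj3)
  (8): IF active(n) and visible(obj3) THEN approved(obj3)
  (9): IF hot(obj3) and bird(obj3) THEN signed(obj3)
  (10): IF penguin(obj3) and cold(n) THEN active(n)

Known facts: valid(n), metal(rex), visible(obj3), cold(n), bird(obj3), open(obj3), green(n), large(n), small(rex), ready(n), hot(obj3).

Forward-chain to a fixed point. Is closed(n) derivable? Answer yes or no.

yes

Round 1 — (4), (5), (9), derive penguin(obj3), has_feathers(obj3), signed(obj3).
Round 2 — (1), (2), (10), derive locked(rex), stale(obj3), active(n).
Round 3 — (3), (8), derive closed(n), approved(obj3).
Round 4 — (6), derive mammal(n).
closed(n) appears in round 3, so it is derivable.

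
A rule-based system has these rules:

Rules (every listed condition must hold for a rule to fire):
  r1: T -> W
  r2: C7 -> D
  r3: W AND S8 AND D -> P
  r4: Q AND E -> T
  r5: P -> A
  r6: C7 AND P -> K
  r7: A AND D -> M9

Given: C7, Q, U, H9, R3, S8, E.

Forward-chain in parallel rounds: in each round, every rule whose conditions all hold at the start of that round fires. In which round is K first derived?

4

[1] r2 [C7 -> D]; r4 [Q AND E -> T]. ⇒ new: D, T.
[2] r1 [T -> W]. ⇒ new: W.
[3] r3 [W AND S8 AND D -> P]. ⇒ new: P.
[4] r5 [P -> A]; r6 [C7 AND P -> K]. ⇒ new: A, K.
K first appears in round 4.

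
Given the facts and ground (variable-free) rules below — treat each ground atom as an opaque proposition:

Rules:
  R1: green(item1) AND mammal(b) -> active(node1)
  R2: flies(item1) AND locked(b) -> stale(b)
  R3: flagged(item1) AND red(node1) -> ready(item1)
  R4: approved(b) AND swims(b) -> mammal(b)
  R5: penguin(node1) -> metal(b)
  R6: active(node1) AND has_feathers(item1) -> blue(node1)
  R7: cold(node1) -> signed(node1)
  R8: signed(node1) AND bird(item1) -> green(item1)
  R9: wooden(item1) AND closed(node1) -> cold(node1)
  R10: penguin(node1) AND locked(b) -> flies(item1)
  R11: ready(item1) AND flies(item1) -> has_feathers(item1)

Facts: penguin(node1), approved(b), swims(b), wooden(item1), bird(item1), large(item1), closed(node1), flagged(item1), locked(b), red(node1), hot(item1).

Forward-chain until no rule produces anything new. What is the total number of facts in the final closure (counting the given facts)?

[1] R3 [flagged(item1) AND red(node1) -> ready(item1)]; R4 [approved(b) AND swims(b) -> mammal(b)]; R5 [penguin(node1) -> metal(b)]; R9 [wooden(item1) AND closed(node1) -> cold(node1)]; R10 [penguin(node1) AND locked(b) -> flies(item1)]. ⇒ new: ready(item1), mammal(b), metal(b), cold(node1), flies(item1).
[2] R2 [flies(item1) AND locked(b) -> stale(b)]; R7 [cold(node1) -> signed(node1)]; R11 [ready(item1) AND flies(item1) -> has_feathers(item1)]. ⇒ new: stale(b), signed(node1), has_feathers(item1).
[3] R8 [signed(node1) AND bird(item1) -> green(item1)]. ⇒ new: green(item1).
[4] R1 [green(item1) AND mammal(b) -> active(node1)]. ⇒ new: active(node1).
[5] R6 [active(node1) AND has_feathers(item1) -> blue(node1)]. ⇒ new: blue(node1).
Closure: {active(node1), approved(b), bird(item1), blue(node1), closed(node1), cold(node1), flagged(item1), flies(item1), green(item1), has_feathers(item1), hot(item1), large(item1), locked(b), mammal(b), metal(b), penguin(node1), ready(item1), red(node1), signed(node1), stale(b), swims(b), wooden(item1)} — 22 facts.

22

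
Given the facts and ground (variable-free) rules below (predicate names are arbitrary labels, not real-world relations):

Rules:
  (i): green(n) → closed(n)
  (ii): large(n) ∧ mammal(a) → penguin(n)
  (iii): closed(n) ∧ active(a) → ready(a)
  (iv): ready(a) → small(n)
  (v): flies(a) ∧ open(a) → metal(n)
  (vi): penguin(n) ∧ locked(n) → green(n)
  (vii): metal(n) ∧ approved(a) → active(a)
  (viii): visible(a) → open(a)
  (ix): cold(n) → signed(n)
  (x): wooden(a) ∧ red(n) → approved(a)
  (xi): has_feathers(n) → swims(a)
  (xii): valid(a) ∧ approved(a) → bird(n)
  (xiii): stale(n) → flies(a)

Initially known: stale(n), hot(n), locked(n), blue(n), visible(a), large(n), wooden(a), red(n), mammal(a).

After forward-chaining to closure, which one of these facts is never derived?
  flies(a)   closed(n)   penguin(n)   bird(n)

[1] (ii) [large(n) ∧ mammal(a) → penguin(n)]; (viii) [visible(a) → open(a)]; (x) [wooden(a) ∧ red(n) → approved(a)]; (xiii) [stale(n) → flies(a)]. ⇒ new: penguin(n), open(a), approved(a), flies(a).
[2] (v) [flies(a) ∧ open(a) → metal(n)]; (vi) [penguin(n) ∧ locked(n) → green(n)]. ⇒ new: metal(n), green(n).
[3] (i) [green(n) → closed(n)]; (vii) [metal(n) ∧ approved(a) → active(a)]. ⇒ new: closed(n), active(a).
[4] (iii) [closed(n) ∧ active(a) → ready(a)]. ⇒ new: ready(a).
[5] (iv) [ready(a) → small(n)]. ⇒ new: small(n).
Derived: flies(a) (round 1), penguin(n) (round 1), closed(n) (round 3). bird(n) never appears in any round.

bird(n)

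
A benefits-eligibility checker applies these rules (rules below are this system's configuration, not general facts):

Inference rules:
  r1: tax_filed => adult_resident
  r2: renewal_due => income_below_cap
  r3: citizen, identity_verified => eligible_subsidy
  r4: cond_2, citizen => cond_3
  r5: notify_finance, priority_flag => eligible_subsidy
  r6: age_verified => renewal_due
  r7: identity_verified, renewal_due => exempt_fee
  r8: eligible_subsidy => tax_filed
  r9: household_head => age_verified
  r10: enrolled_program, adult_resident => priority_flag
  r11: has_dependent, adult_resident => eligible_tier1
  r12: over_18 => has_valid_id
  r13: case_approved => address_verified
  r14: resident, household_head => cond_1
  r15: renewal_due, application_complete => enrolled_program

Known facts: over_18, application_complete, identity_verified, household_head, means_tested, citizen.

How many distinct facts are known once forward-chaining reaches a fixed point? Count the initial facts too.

Round 1: r3 [citizen, identity_verified => eligible_subsidy]; r9 [household_head => age_verified]; r12 [over_18 => has_valid_id]. New: eligible_subsidy, age_verified, has_valid_id.
Round 2: r6 [age_verified => renewal_due]; r8 [eligible_subsidy => tax_filed]. New: renewal_due, tax_filed.
Round 3: r1 [tax_filed => adult_resident]; r2 [renewal_due => income_below_cap]; r7 [identity_verified, renewal_due => exempt_fee]; r15 [renewal_due, application_complete => enrolled_program]. New: adult_resident, income_below_cap, exempt_fee, enrolled_program.
Round 4: r10 [enrolled_program, adult_resident => priority_flag]. New: priority_flag.
Closure: {adult_resident, age_verified, application_complete, citizen, eligible_subsidy, enrolled_program, exempt_fee, has_valid_id, household_head, identity_verified, income_below_cap, means_tested, over_18, priority_flag, renewal_due, tax_filed} — 16 facts.

16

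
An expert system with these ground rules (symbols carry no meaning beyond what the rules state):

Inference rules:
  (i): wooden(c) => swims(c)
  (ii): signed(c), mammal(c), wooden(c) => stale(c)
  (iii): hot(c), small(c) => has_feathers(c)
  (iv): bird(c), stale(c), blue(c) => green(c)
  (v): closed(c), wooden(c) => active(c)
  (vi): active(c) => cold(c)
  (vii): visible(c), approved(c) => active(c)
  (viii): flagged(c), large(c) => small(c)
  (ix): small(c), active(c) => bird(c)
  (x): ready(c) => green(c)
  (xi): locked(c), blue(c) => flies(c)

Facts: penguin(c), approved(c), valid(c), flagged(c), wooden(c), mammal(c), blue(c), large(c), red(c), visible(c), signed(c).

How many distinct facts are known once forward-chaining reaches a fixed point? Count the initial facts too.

Round 1: (i) [wooden(c) => swims(c)]; (ii) [signed(c), mammal(c), wooden(c) => stale(c)]; (vii) [visible(c), approved(c) => active(c)]; (viii) [flagged(c), large(c) => small(c)]. New: swims(c), stale(c), active(c), small(c).
Round 2: (vi) [active(c) => cold(c)]; (ix) [small(c), active(c) => bird(c)]. New: cold(c), bird(c).
Round 3: (iv) [bird(c), stale(c), blue(c) => green(c)]. New: green(c).
Closure: {active(c), approved(c), bird(c), blue(c), cold(c), flagged(c), green(c), large(c), mammal(c), penguin(c), red(c), signed(c), small(c), stale(c), swims(c), valid(c), visible(c), wooden(c)} — 18 facts.

18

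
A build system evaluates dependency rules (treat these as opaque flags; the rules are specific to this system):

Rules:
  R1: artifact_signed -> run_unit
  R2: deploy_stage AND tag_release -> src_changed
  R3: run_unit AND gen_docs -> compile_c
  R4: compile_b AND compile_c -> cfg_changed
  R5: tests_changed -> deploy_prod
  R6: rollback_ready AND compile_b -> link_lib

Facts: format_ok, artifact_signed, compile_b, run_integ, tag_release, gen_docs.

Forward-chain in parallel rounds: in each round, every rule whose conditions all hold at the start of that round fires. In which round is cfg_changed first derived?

3

Round 1: R1 [artifact_signed -> run_unit]. Adds run_unit.
Round 2: R3 [run_unit AND gen_docs -> compile_c]. Adds compile_c.
Round 3: R4 [compile_b AND compile_c -> cfg_changed]. Adds cfg_changed.
cfg_changed first appears in round 3.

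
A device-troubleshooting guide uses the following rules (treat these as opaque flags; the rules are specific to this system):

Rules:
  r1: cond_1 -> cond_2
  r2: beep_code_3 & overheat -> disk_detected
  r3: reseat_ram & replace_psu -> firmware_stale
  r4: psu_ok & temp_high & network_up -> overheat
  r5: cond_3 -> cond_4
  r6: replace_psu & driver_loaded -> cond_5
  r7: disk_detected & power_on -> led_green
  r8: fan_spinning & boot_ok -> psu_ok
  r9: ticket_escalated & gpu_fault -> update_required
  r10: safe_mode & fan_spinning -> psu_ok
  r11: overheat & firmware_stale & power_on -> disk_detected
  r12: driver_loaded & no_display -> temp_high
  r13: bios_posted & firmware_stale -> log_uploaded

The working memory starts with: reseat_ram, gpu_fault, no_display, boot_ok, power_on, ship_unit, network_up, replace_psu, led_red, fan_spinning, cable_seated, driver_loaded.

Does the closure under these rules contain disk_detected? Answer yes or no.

Round 1: r3 [reseat_ram & replace_psu -> firmware_stale]; r6 [replace_psu & driver_loaded -> cond_5]; r8 [fan_spinning & boot_ok -> psu_ok]; r12 [driver_loaded & no_display -> temp_high]. Adds firmware_stale, cond_5, psu_ok, temp_high.
Round 2: r4 [psu_ok & temp_high & network_up -> overheat]. Adds overheat.
Round 3: r11 [overheat & firmware_stale & power_on -> disk_detected]. Adds disk_detected.
Round 4: r7 [disk_detected & power_on -> led_green]. Adds led_green.
disk_detected appears in round 3, so it is derivable.

yes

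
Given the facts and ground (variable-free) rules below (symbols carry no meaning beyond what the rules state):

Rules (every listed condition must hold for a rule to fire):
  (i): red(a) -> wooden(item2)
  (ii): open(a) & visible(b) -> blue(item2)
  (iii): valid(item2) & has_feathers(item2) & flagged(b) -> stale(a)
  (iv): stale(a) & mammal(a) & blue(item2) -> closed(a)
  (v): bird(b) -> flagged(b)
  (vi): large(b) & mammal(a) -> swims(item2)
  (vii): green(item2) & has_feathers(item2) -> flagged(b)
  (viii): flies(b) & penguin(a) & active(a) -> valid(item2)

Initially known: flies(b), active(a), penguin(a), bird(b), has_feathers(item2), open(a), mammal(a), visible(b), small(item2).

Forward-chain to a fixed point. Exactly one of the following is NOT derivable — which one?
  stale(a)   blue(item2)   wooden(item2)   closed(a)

Round 1: (ii) [open(a) & visible(b) -> blue(item2)]; (v) [bird(b) -> flagged(b)]; (viii) [flies(b) & penguin(a) & active(a) -> valid(item2)]. New: blue(item2), flagged(b), valid(item2).
Round 2: (iii) [valid(item2) & has_feathers(item2) & flagged(b) -> stale(a)]. New: stale(a).
Round 3: (iv) [stale(a) & mammal(a) & blue(item2) -> closed(a)]. New: closed(a).
Derived: blue(item2) (round 1), stale(a) (round 2), closed(a) (round 3). wooden(item2) never appears in any round.

wooden(item2)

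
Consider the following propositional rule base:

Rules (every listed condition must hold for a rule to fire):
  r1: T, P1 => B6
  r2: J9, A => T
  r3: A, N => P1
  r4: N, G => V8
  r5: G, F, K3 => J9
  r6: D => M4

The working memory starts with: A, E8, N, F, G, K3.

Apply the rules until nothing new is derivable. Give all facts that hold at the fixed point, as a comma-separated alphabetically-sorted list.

A, B6, E8, F, G, J9, K3, N, P1, T, V8

Round 1: r3 [A, N => P1]; r4 [N, G => V8]; r5 [G, F, K3 => J9]. New: P1, V8, J9.
Round 2: r2 [J9, A => T]. New: T.
Round 3: r1 [T, P1 => B6]. New: B6.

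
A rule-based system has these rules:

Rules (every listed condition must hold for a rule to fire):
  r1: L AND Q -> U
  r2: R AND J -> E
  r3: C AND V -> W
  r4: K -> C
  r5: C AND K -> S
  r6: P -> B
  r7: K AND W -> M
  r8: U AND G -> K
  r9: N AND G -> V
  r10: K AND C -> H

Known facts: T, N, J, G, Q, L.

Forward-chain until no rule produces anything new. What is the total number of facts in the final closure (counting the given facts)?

14

Round 1: r1 [L AND Q -> U]; r9 [N AND G -> V]. New: U, V.
Round 2: r8 [U AND G -> K]. New: K.
Round 3: r4 [K -> C]. New: C.
Round 4: r3 [C AND V -> W]; r5 [C AND K -> S]; r10 [K AND C -> H]. New: W, S, H.
Round 5: r7 [K AND W -> M]. New: M.
Closure: {C, G, H, J, K, L, M, N, Q, S, T, U, V, W} — 14 facts.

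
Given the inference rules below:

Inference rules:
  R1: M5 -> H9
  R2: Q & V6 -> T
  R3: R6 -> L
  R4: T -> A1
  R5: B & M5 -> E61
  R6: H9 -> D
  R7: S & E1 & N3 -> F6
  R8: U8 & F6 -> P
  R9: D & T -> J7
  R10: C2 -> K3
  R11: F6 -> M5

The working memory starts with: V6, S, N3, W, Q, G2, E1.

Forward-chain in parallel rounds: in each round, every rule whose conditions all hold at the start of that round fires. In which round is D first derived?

Round 1: R2 [Q & V6 -> T]; R7 [S & E1 & N3 -> F6]. Adds T, F6.
Round 2: R4 [T -> A1]; R11 [F6 -> M5]. Adds A1, M5.
Round 3: R1 [M5 -> H9]. Adds H9.
Round 4: R6 [H9 -> D]. Adds D.
D first appears in round 4.

4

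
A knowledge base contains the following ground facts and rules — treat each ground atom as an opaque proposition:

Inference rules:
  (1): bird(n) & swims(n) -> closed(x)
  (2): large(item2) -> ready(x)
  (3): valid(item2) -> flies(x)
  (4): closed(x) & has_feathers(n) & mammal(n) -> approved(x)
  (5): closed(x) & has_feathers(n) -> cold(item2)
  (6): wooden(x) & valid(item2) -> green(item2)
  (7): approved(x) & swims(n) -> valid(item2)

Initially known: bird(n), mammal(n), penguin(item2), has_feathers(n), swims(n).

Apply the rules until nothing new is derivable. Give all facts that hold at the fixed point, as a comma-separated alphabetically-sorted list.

[1] (1) [bird(n) & swims(n) -> closed(x)]. ⇒ new: closed(x).
[2] (4) [closed(x) & has_feathers(n) & mammal(n) -> approved(x)]; (5) [closed(x) & has_feathers(n) -> cold(item2)]. ⇒ new: approved(x), cold(item2).
[3] (7) [approved(x) & swims(n) -> valid(item2)]. ⇒ new: valid(item2).
[4] (3) [valid(item2) -> flies(x)]. ⇒ new: flies(x).

approved(x), bird(n), closed(x), cold(item2), flies(x), has_feathers(n), mammal(n), penguin(item2), swims(n), valid(item2)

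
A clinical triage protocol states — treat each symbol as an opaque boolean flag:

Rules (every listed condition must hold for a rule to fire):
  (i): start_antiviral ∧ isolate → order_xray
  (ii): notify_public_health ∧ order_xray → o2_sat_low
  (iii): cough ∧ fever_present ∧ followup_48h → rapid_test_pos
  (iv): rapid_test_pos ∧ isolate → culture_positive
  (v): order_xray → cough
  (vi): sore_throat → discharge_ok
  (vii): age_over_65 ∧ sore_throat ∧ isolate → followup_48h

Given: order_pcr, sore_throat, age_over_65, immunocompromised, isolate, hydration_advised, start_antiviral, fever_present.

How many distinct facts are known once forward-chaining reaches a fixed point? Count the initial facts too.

Round 1 — (i), (vi), (vii), derive order_xray, discharge_ok, followup_48h.
Round 2 — (v), derive cough.
Round 3 — (iii), derive rapid_test_pos.
Round 4 — (iv), derive culture_positive.
Closure: {age_over_65, cough, culture_positive, discharge_ok, fever_present, followup_48h, hydration_advised, immunocompromised, isolate, order_pcr, order_xray, rapid_test_pos, sore_throat, start_antiviral} — 14 facts.

14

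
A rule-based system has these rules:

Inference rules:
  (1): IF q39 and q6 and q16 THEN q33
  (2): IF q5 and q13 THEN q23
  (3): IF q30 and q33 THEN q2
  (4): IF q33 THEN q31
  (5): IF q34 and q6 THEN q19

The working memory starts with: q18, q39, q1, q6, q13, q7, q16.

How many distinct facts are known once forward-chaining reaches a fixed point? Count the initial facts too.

9

Round 1 fires (1), giving q33.
Round 2 fires (4), giving q31.
Closure: {q1, q13, q16, q18, q31, q33, q39, q6, q7} — 9 facts.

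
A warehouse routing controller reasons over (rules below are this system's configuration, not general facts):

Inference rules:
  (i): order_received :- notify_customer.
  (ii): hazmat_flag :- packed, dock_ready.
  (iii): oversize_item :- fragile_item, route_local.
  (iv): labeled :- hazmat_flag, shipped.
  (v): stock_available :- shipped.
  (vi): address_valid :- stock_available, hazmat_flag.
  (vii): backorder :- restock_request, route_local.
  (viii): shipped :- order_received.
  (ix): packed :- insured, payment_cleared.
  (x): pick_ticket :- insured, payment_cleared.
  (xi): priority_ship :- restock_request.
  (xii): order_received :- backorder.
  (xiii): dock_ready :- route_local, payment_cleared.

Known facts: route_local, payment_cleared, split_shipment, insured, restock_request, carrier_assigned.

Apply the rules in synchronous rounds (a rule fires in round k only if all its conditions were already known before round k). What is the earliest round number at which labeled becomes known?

4

[1] (vii) [backorder :- restock_request, route_local.]; (ix) [packed :- insured, payment_cleared.]; (x) [pick_ticket :- insured, payment_cleared.]; (xi) [priority_ship :- restock_request.]; (xiii) [dock_ready :- route_local, payment_cleared.]. ⇒ new: backorder, packed, pick_ticket, priority_ship, dock_ready.
[2] (ii) [hazmat_flag :- packed, dock_ready.]; (xii) [order_received :- backorder.]. ⇒ new: hazmat_flag, order_received.
[3] (viii) [shipped :- order_received.]. ⇒ new: shipped.
[4] (iv) [labeled :- hazmat_flag, shipped.]; (v) [stock_available :- shipped.]. ⇒ new: labeled, stock_available.
labeled first appears in round 4.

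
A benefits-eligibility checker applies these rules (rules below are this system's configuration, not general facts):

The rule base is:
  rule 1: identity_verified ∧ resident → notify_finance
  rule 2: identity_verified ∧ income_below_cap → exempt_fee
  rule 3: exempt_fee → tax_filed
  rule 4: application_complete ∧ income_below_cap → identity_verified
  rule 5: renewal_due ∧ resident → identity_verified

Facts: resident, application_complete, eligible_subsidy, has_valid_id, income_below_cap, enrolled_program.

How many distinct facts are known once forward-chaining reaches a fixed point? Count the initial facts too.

10

Round 1: rule 4 [application_complete ∧ income_below_cap → identity_verified]. New: identity_verified.
Round 2: rule 1 [identity_verified ∧ resident → notify_finance]; rule 2 [identity_verified ∧ income_below_cap → exempt_fee]. New: notify_finance, exempt_fee.
Round 3: rule 3 [exempt_fee → tax_filed]. New: tax_filed.
Closure: {application_complete, eligible_subsidy, enrolled_program, exempt_fee, has_valid_id, identity_verified, income_below_cap, notify_finance, resident, tax_filed} — 10 facts.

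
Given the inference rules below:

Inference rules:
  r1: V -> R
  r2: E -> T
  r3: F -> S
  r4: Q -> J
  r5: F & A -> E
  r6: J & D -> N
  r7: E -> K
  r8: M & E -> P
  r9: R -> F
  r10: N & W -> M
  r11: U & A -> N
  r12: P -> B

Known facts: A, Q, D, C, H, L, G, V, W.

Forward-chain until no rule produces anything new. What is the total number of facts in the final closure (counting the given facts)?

20

Round 1 — r1, r4, derive R, J.
Round 2 — r6, r9, derive N, F.
Round 3 — r3, r5, r10, derive S, E, M.
Round 4 — r2, r7, r8, derive T, K, P.
Round 5 — r12, derive B.
Closure: {A, B, C, D, E, F, G, H, J, K, L, M, N, P, Q, R, S, T, V, W} — 20 facts.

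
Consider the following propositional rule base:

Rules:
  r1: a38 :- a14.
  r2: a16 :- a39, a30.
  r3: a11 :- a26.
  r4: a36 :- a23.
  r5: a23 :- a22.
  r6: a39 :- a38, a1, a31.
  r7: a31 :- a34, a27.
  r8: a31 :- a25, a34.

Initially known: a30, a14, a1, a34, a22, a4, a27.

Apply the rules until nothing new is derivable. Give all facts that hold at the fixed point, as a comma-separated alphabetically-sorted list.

Round 1: r1 [a38 :- a14.]; r5 [a23 :- a22.]; r7 [a31 :- a34, a27.]. Adds a38, a23, a31.
Round 2: r4 [a36 :- a23.]; r6 [a39 :- a38, a1, a31.]. Adds a36, a39.
Round 3: r2 [a16 :- a39, a30.]. Adds a16.

a1, a14, a16, a22, a23, a27, a30, a31, a34, a36, a38, a39, a4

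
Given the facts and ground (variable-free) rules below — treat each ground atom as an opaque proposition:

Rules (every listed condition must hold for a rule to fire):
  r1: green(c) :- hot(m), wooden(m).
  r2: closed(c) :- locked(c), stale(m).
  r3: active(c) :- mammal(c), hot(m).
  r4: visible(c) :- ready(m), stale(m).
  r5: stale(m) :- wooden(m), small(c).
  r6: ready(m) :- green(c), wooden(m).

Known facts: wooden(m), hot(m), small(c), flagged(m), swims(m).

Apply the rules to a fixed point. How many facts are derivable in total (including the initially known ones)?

Round 1: r1 [green(c) :- hot(m), wooden(m).]; r5 [stale(m) :- wooden(m), small(c).]. Adds green(c), stale(m).
Round 2: r6 [ready(m) :- green(c), wooden(m).]. Adds ready(m).
Round 3: r4 [visible(c) :- ready(m), stale(m).]. Adds visible(c).
Closure: {flagged(m), green(c), hot(m), ready(m), small(c), stale(m), swims(m), visible(c), wooden(m)} — 9 facts.

9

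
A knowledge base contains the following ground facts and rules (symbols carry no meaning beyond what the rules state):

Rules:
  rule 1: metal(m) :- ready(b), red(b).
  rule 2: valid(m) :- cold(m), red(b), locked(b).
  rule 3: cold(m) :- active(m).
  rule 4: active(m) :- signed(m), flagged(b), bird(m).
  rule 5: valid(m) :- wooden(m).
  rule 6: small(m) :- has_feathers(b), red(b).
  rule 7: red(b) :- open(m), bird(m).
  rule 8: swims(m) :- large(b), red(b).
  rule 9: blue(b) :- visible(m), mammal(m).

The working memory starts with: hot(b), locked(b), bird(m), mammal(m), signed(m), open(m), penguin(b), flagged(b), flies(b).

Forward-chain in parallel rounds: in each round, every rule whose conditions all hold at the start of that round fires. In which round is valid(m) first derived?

3

Round 1 fires rule 4, rule 7, giving active(m), red(b).
Round 2 fires rule 3, giving cold(m).
Round 3 fires rule 2, giving valid(m).
valid(m) first appears in round 3.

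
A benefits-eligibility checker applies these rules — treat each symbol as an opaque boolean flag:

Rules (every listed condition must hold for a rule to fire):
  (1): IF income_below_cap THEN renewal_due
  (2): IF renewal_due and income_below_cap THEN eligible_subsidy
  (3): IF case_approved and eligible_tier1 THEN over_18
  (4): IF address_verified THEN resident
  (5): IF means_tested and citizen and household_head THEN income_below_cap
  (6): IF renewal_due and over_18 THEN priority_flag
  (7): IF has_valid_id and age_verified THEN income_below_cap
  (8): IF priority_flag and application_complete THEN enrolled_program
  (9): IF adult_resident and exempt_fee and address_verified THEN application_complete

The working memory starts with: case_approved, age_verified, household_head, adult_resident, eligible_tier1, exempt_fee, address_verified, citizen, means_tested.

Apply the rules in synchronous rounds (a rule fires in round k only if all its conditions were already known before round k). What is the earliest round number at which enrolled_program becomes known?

[1] (3) [IF case_approved and eligible_tier1 THEN over_18]; (4) [IF address_verified THEN resident]; (5) [IF means_tested and citizen and household_head THEN income_below_cap]; (9) [IF adult_resident and exempt_fee and address_verified THEN application_complete]. ⇒ new: over_18, resident, income_below_cap, application_complete.
[2] (1) [IF income_below_cap THEN renewal_due]. ⇒ new: renewal_due.
[3] (2) [IF renewal_due and income_below_cap THEN eligible_subsidy]; (6) [IF renewal_due and over_18 THEN priority_flag]. ⇒ new: eligible_subsidy, priority_flag.
[4] (8) [IF priority_flag and application_complete THEN enrolled_program]. ⇒ new: enrolled_program.
enrolled_program first appears in round 4.

4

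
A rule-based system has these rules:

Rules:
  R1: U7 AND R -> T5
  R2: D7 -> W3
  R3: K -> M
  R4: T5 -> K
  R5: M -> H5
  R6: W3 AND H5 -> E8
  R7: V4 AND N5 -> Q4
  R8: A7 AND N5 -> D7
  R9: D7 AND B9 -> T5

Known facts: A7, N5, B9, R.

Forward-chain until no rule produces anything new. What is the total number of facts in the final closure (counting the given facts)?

11

Round 1: R8 [A7 AND N5 -> D7]. New: D7.
Round 2: R2 [D7 -> W3]; R9 [D7 AND B9 -> T5]. New: W3, T5.
Round 3: R4 [T5 -> K]. New: K.
Round 4: R3 [K -> M]. New: M.
Round 5: R5 [M -> H5]. New: H5.
Round 6: R6 [W3 AND H5 -> E8]. New: E8.
Closure: {A7, B9, D7, E8, H5, K, M, N5, R, T5, W3} — 11 facts.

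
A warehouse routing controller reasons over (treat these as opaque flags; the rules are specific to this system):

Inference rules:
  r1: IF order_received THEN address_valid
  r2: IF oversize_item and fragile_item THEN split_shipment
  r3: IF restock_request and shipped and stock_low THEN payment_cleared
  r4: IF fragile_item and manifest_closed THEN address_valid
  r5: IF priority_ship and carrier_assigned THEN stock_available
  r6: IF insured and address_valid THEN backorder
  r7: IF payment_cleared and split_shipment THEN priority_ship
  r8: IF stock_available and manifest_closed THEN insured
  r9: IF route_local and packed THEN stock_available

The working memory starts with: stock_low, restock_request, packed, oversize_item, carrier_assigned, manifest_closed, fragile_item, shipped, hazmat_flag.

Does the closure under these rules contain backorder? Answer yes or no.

Round 1: r2 [IF oversize_item and fragile_item THEN split_shipment]; r3 [IF restock_request and shipped and stock_low THEN payment_cleared]; r4 [IF fragile_item and manifest_closed THEN address_valid]. Adds split_shipment, payment_cleared, address_valid.
Round 2: r7 [IF payment_cleared and split_shipment THEN priority_ship]. Adds priority_ship.
Round 3: r5 [IF priority_ship and carrier_assigned THEN stock_available]. Adds stock_available.
Round 4: r8 [IF stock_available and manifest_closed THEN insured]. Adds insured.
Round 5: r6 [IF insured and address_valid THEN backorder]. Adds backorder.
backorder appears in round 5, so it is derivable.

yes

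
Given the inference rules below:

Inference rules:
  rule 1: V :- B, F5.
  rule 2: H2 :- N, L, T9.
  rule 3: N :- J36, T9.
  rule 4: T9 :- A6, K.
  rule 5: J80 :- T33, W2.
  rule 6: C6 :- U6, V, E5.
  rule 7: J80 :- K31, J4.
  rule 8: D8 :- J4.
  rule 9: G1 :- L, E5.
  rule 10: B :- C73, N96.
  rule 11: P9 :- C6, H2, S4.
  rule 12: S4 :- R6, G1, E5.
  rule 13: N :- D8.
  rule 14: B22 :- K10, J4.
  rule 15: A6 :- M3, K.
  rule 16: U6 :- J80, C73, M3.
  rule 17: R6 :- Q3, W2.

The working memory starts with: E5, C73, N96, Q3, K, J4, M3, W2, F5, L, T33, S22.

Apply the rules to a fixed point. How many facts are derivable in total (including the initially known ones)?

Round 1 — rule 5, rule 8, rule 9, rule 10, rule 15, rule 17, derive J80, D8, G1, B, A6, R6.
Round 2 — rule 1, rule 4, rule 12, rule 13, rule 16, derive V, T9, S4, N, U6.
Round 3 — rule 2, rule 6, derive H2, C6.
Round 4 — rule 11, derive P9.
Closure: {A6, B, C6, C73, D8, E5, F5, G1, H2, J4, J80, K, L, M3, N, N96, P9, Q3, R6, S22, S4, T33, T9, U6, V, W2} — 26 facts.

26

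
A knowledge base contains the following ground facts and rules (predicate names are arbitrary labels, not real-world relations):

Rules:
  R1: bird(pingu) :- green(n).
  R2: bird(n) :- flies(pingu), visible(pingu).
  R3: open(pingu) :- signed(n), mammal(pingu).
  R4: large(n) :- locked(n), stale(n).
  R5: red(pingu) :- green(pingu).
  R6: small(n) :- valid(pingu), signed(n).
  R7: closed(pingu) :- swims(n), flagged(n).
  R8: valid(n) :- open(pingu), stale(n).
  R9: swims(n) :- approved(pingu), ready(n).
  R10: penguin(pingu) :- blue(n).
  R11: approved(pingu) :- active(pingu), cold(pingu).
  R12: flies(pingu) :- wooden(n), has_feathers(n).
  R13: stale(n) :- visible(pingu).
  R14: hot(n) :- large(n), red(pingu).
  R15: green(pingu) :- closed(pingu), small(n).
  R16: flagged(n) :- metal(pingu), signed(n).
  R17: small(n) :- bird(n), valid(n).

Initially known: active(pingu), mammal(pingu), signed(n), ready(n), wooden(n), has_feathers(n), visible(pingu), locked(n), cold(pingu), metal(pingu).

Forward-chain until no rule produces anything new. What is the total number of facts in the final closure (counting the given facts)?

24

[1] R3 [open(pingu) :- signed(n), mammal(pingu).]; R11 [approved(pingu) :- active(pingu), cold(pingu).]; R12 [flies(pingu) :- wooden(n), has_feathers(n).]; R13 [stale(n) :- visible(pingu).]; R16 [flagged(n) :- metal(pingu), signed(n).]. ⇒ new: open(pingu), approved(pingu), flies(pingu), stale(n), flagged(n).
[2] R2 [bird(n) :- flies(pingu), visible(pingu).]; R4 [large(n) :- locked(n), stale(n).]; R8 [valid(n) :- open(pingu), stale(n).]; R9 [swims(n) :- approved(pingu), ready(n).]. ⇒ new: bird(n), large(n), valid(n), swims(n).
[3] R7 [closed(pingu) :- swims(n), flagged(n).]; R17 [small(n) :- bird(n), valid(n).]. ⇒ new: closed(pingu), small(n).
[4] R15 [green(pingu) :- closed(pingu), small(n).]. ⇒ new: green(pingu).
[5] R5 [red(pingu) :- green(pingu).]. ⇒ new: red(pingu).
[6] R14 [hot(n) :- large(n), red(pingu).]. ⇒ new: hot(n).
Closure: {active(pingu), approved(pingu), bird(n), closed(pingu), cold(pingu), flagged(n), flies(pingu), green(pingu), has_feathers(n), hot(n), large(n), locked(n), mammal(pingu), metal(pingu), open(pingu), ready(n), red(pingu), signed(n), small(n), stale(n), swims(n), valid(n), visible(pingu), wooden(n)} — 24 facts.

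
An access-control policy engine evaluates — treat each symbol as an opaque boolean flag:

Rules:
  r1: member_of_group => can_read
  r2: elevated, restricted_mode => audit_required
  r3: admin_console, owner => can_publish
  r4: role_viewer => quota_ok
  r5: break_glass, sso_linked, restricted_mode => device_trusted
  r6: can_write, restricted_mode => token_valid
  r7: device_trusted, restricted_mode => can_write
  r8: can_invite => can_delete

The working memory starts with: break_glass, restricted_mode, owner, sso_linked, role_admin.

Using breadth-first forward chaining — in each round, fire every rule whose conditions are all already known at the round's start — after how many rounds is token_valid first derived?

Round 1 — r5, derive device_trusted.
Round 2 — r7, derive can_write.
Round 3 — r6, derive token_valid.
token_valid first appears in round 3.

3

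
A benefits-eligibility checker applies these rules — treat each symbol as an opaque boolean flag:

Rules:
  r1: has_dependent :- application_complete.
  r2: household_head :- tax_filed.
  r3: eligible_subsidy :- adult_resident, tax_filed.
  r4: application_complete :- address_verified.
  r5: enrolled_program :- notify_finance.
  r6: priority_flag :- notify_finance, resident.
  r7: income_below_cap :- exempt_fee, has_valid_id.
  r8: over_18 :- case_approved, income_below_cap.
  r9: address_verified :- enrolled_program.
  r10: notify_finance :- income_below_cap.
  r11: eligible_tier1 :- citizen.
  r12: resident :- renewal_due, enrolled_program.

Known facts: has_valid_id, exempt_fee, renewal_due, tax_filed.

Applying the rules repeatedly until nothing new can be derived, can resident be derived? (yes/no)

Round 1 — r2, r7, derive household_head, income_below_cap.
Round 2 — r10, derive notify_finance.
Round 3 — r5, derive enrolled_program.
Round 4 — r9, r12, derive address_verified, resident.
Round 5 — r4, r6, derive application_complete, priority_flag.
Round 6 — r1, derive has_dependent.
resident appears in round 4, so it is derivable.

yes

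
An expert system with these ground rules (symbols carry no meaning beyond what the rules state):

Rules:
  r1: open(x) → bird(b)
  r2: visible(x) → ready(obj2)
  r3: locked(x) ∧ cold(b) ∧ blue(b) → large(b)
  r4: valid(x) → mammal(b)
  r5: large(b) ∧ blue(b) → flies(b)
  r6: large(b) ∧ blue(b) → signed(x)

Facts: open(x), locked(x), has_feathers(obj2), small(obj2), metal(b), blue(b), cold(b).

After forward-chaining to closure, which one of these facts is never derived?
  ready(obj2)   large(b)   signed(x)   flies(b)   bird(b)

Round 1: r1 [open(x) → bird(b)]; r3 [locked(x) ∧ cold(b) ∧ blue(b) → large(b)]. New: bird(b), large(b).
Round 2: r5 [large(b) ∧ blue(b) → flies(b)]; r6 [large(b) ∧ blue(b) → signed(x)]. New: flies(b), signed(x).
Derived: large(b) (round 1), bird(b) (round 1), signed(x) (round 2), flies(b) (round 2). ready(obj2) never appears in any round.

ready(obj2)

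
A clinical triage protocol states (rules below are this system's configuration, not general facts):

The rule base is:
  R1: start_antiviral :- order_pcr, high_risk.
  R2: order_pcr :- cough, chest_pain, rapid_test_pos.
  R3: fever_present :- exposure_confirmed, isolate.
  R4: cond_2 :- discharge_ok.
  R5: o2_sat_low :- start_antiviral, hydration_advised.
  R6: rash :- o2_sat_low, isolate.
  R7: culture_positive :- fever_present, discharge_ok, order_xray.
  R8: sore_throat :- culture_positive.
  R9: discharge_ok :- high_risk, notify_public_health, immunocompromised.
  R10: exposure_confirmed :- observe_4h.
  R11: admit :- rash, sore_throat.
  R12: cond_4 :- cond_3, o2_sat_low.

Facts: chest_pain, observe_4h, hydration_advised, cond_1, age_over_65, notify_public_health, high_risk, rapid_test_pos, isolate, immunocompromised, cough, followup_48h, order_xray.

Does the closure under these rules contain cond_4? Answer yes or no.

no

Round 1: R2 [order_pcr :- cough, chest_pain, rapid_test_pos.]; R9 [discharge_ok :- high_risk, notify_public_health, immunocompromised.]; R10 [exposure_confirmed :- observe_4h.]. New: order_pcr, discharge_ok, exposure_confirmed.
Round 2: R1 [start_antiviral :- order_pcr, high_risk.]; R3 [fever_present :- exposure_confirmed, isolate.]; R4 [cond_2 :- discharge_ok.]. New: start_antiviral, fever_present, cond_2.
Round 3: R5 [o2_sat_low :- start_antiviral, hydration_advised.]; R7 [culture_positive :- fever_present, discharge_ok, order_xray.]. New: o2_sat_low, culture_positive.
Round 4: R6 [rash :- o2_sat_low, isolate.]; R8 [sore_throat :- culture_positive.]. New: rash, sore_throat.
Round 5: R11 [admit :- rash, sore_throat.]. New: admit.
Fixed point reached. cond_4 is concluded only by R12; R12 needs cond_3 (never derived).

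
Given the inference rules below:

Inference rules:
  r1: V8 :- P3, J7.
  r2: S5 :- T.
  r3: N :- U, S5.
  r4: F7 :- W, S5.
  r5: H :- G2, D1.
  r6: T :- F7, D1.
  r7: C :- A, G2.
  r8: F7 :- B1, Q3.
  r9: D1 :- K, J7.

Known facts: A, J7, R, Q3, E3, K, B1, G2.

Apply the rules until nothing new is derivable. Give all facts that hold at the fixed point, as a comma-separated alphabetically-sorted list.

[1] r7 [C :- A, G2.]; r8 [F7 :- B1, Q3.]; r9 [D1 :- K, J7.]. ⇒ new: C, F7, D1.
[2] r5 [H :- G2, D1.]; r6 [T :- F7, D1.]. ⇒ new: H, T.
[3] r2 [S5 :- T.]. ⇒ new: S5.

A, B1, C, D1, E3, F7, G2, H, J7, K, Q3, R, S5, T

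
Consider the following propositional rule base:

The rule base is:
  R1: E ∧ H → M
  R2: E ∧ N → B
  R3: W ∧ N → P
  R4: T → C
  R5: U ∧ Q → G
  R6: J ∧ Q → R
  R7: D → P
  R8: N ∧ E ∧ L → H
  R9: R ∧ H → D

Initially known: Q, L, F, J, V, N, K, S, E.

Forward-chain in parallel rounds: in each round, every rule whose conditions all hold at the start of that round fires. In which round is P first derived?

Round 1: R2 [E ∧ N → B]; R6 [J ∧ Q → R]; R8 [N ∧ E ∧ L → H]. New: B, R, H.
Round 2: R1 [E ∧ H → M]; R9 [R ∧ H → D]. New: M, D.
Round 3: R7 [D → P]. New: P.
P first appears in round 3.

3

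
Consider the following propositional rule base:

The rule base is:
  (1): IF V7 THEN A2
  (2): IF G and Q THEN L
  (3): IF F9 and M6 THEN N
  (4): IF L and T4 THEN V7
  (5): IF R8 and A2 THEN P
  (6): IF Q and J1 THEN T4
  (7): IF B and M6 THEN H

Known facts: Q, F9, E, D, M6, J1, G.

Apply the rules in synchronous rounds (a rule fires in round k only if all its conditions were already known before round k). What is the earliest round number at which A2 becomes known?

[1] (2) [IF G and Q THEN L]; (3) [IF F9 and M6 THEN N]; (6) [IF Q and J1 THEN T4]. ⇒ new: L, N, T4.
[2] (4) [IF L and T4 THEN V7]. ⇒ new: V7.
[3] (1) [IF V7 THEN A2]. ⇒ new: A2.
A2 first appears in round 3.

3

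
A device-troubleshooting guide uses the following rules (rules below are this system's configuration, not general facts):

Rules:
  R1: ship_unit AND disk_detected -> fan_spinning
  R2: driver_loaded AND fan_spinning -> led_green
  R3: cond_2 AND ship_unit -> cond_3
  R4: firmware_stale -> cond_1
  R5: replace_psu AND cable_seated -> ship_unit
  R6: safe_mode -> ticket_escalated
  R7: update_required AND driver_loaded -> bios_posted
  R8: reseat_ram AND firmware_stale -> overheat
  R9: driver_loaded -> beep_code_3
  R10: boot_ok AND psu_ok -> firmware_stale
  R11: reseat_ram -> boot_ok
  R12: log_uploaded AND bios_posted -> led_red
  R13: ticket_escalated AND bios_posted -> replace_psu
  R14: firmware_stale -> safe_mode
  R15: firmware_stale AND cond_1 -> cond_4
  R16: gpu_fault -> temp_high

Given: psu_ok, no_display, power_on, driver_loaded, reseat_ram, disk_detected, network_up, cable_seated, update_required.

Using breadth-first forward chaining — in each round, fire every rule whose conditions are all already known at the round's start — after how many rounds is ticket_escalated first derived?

4

Round 1 fires R7, R9, R11, giving bios_posted, beep_code_3, boot_ok.
Round 2 fires R10, giving firmware_stale.
Round 3 fires R4, R8, R14, giving cond_1, overheat, safe_mode.
Round 4 fires R6, R15, giving ticket_escalated, cond_4.
ticket_escalated first appears in round 4.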